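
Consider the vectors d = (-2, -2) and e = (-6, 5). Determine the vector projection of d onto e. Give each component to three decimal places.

d · e = (-2)·(-6) + (-2)·5 = 12 - 10 = 2
|e|² = 36 + 25 = 61
proj_e d = (2/61) · (-6, 5) ≈ (-0.197, 0.164)

(-0.197, 0.164)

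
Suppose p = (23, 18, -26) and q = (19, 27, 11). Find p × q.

i: 18·11 - (-26)·27 = 198 - (-702) = 900
j: (-26)·19 - 23·11 = -494 - 253 = -747
k: 23·27 - 18·19 = 621 - 342 = 279
p × q = (900, -747, 279)

(900, -747, 279)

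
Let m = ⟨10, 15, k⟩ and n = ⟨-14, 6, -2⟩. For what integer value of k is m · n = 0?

-25

m · n = 10·(-14) + 15·6 + k·(-2) = -50 - 2k
Set equal to 0: -2k = 50, so k = -25.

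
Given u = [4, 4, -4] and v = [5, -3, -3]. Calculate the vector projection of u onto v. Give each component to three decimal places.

(2.326, -1.395, -1.395)

u · v = 4·5 + 4·(-3) + (-4)·(-3) = 20 - 12 + 12 = 20
|v|² = 25 + 9 + 9 = 43
proj_v u = (20/43) · (5, -3, -3) ≈ (2.326, -1.395, -1.395)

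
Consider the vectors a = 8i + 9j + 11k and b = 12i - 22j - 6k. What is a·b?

-168

a · b = 8·12 + 9·(-22) + 11·(-6) = 96 - 198 - 66 = -168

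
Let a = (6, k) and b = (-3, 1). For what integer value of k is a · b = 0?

18

a · b = 6·(-3) + k·1 = -18 + 1k
Set equal to 0: 1k = 18, so k = 18.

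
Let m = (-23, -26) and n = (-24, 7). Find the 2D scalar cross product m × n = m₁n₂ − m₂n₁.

-785

(-23)·7 - (-26)·(-24) = -161 - 624 = -785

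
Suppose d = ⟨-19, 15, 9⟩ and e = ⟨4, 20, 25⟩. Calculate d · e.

d · e = (-19)·4 + 15·20 + 9·25 = -76 + 300 + 225 = 449

449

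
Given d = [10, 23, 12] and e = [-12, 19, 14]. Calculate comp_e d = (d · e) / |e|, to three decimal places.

18.318

d · e = 10·(-12) + 23·19 + 12·14 = -120 + 437 + 168 = 485
|e| = √(144 + 361 + 196) = √701 ≈ 26.4764
comp_e d = 485 / √701 ≈ 18.318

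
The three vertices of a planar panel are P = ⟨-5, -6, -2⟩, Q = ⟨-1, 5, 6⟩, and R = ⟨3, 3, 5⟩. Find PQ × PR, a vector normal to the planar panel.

PQ = (4, 11, 8)
PR = (8, 9, 7)
i: 11·7 - 8·9 = 77 - 72 = 5
j: 8·8 - 4·7 = 64 - 28 = 36
k: 4·9 - 11·8 = 36 - 88 = -52
PQ × PR = (5, 36, -52)

(5, 36, -52)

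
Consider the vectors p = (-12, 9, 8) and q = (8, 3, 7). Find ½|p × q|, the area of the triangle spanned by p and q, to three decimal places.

93.660

i: 9·7 - 8·3 = 63 - 24 = 39
j: 8·8 - (-12)·7 = 64 - (-84) = 148
k: (-12)·3 - 9·8 = -36 - 72 = -108
p × q = (39, 148, -108)
|p × q| = √(39² + 148² + (-108)²) = √35089 ≈ 187.3206
area = ½ · 187.3206 ≈ 93.660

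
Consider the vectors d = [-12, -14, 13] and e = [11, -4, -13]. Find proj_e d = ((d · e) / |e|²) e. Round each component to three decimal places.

(-8.807, 3.203, 10.408)

d · e = (-12)·11 + (-14)·(-4) + 13·(-13) = -132 + 56 - 169 = -245
|e|² = 121 + 16 + 169 = 306
proj_e d = (-245/306) · (11, -4, -13) ≈ (-8.807, 3.203, 10.408)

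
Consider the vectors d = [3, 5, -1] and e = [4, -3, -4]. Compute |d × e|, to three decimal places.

i: 5·(-4) - (-1)·(-3) = -20 - 3 = -23
j: (-1)·4 - 3·(-4) = -4 - (-12) = 8
k: 3·(-3) - 5·4 = -9 - 20 = -29
d × e = (-23, 8, -29)
|d × e| = √((-23)² + 8² + (-29)²) = √1434 ≈ 37.8682

37.868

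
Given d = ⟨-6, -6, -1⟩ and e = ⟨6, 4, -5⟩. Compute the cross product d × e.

(34, -36, 12)

i: (-6)·(-5) - (-1)·4 = 30 - (-4) = 34
j: (-1)·6 - (-6)·(-5) = -6 - 30 = -36
k: (-6)·4 - (-6)·6 = -24 - (-36) = 12
d × e = (34, -36, 12)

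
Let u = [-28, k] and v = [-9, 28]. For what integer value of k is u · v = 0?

-9

u · v = (-28)·(-9) + k·28 = 252 + 28k
Set equal to 0: 28k = -252, so k = -9.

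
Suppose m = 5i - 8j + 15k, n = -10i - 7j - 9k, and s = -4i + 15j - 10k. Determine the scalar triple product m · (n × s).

n × s:
i: (-7)·(-10) - (-9)·15 = 70 - (-135) = 205
j: (-9)·(-4) - (-10)·(-10) = 36 - 100 = -64
k: (-10)·15 - (-7)·(-4) = -150 - 28 = -178
n × s = (205, -64, -178)
m · (n × s) = 5·205 + (-8)·(-64) + 15·(-178) = 1025 + 512 - 2670 = -1133

-1133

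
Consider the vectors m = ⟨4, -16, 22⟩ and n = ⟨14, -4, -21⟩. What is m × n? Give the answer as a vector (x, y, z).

(424, 392, 208)

i: (-16)·(-21) - 22·(-4) = 336 - (-88) = 424
j: 22·14 - 4·(-21) = 308 - (-84) = 392
k: 4·(-4) - (-16)·14 = -16 - (-224) = 208
m × n = (424, 392, 208)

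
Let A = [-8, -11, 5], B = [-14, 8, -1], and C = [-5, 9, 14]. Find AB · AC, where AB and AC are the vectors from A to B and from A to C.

308

AB = B − A = (-6, 19, -6)
AC = C − A = (3, 20, 9)
AB · AC = (-6)·3 + 19·20 + (-6)·9 = -18 + 380 - 54 = 308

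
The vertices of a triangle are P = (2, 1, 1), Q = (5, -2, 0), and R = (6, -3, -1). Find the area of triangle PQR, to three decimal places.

1.414

PQ = (3, -3, -1),  PR = (4, -4, -2)
i: (-3)·(-2) - (-1)·(-4) = 6 - 4 = 2
j: (-1)·4 - 3·(-2) = -4 - (-6) = 2
k: 3·(-4) - (-3)·4 = -12 - (-12) = 0
PQ × PR = (2, 2, 0)
|PQ × PR| = √8 ≈ 2.8284
area = ½ · 2.8284 ≈ 1.414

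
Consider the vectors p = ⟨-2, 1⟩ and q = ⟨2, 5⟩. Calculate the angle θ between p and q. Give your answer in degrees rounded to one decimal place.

p · q = (-2)·2 + 1·5 = -4 + 5 = 1
|p|² = 4 + 1 = 5,  |p| = √5 ≈ 2.236068
|q|² = 4 + 25 = 29,  |q| = √29 ≈ 5.385165
cos θ = 1 / (2.236068 · 5.385165) ≈ 0.08305
θ = arccos(0.08305) ≈ 85.2°

85.2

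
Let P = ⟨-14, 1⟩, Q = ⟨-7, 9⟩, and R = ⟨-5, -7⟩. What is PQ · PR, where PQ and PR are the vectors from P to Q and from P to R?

PQ = Q − P = (7, 8)
PR = R − P = (9, -8)
PQ · PR = 7·9 + 8·(-8) = 63 - 64 = -1

-1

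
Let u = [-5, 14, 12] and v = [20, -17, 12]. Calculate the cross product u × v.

i: 14·12 - 12·(-17) = 168 - (-204) = 372
j: 12·20 - (-5)·12 = 240 - (-60) = 300
k: (-5)·(-17) - 14·20 = 85 - 280 = -195
u × v = (372, 300, -195)

(372, 300, -195)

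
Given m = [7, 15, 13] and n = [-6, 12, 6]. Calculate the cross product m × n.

(-66, -120, 174)

i: 15·6 - 13·12 = 90 - 156 = -66
j: 13·(-6) - 7·6 = -78 - 42 = -120
k: 7·12 - 15·(-6) = 84 - (-90) = 174
m × n = (-66, -120, 174)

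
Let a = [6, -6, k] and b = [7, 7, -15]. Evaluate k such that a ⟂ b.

0

a · b = 6·7 + (-6)·7 + k·(-15) = 0 - 15k
Set equal to 0: -15k = 0, so k = 0.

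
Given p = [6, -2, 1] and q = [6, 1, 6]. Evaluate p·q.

40

p · q = 6·6 + (-2)·1 + 1·6 = 36 - 2 + 6 = 40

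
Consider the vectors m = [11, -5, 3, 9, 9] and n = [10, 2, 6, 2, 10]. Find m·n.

m · n = 11·10 + (-5)·2 + 3·6 + 9·2 + 9·10 = 110 - 10 + 18 + 18 + 90 = 226

226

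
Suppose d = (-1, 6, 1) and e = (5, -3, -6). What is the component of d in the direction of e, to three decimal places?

d · e = (-1)·5 + 6·(-3) + 1·(-6) = -5 - 18 - 6 = -29
|e| = √(25 + 9 + 36) = √70 ≈ 8.3666
comp_e d = -29 / √70 ≈ -3.466

-3.466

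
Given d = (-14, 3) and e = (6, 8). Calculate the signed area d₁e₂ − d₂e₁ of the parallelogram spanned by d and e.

-130

(-14)·8 - 3·6 = -112 - 18 = -130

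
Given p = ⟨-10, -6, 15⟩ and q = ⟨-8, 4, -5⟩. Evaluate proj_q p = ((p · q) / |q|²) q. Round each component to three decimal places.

p · q = (-10)·(-8) + (-6)·4 + 15·(-5) = 80 - 24 - 75 = -19
|q|² = 64 + 16 + 25 = 105
proj_q p = (-19/105) · (-8, 4, -5) ≈ (1.448, -0.724, 0.905)

(1.448, -0.724, 0.905)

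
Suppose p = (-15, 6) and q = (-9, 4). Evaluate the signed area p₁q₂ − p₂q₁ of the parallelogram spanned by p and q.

-6

(-15)·4 - 6·(-9) = -60 - (-54) = -6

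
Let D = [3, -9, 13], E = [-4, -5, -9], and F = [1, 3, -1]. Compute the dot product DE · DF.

370

DE = E − D = (-7, 4, -22)
DF = F − D = (-2, 12, -14)
DE · DF = (-7)·(-2) + 4·12 + (-22)·(-14) = 14 + 48 + 308 = 370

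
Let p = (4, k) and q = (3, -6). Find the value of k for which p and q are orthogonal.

p · q = 4·3 + k·(-6) = 12 - 6k
Set equal to 0: -6k = -12, so k = 2.

2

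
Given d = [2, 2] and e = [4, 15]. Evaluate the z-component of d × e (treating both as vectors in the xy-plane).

2·15 - 2·4 = 30 - 8 = 22

22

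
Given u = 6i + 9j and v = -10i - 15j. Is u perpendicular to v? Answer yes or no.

no

u · v = 6·(-10) + 9·(-15) = -60 - 135 = -195
Nonzero, so the vectors are not orthogonal.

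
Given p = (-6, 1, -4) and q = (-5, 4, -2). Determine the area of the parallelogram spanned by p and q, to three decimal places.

i: 1·(-2) - (-4)·4 = -2 - (-16) = 14
j: (-4)·(-5) - (-6)·(-2) = 20 - 12 = 8
k: (-6)·4 - 1·(-5) = -24 - (-5) = -19
p × q = (14, 8, -19)
|p × q| = √(14² + 8² + (-19)²) = √621 ≈ 24.9199

24.920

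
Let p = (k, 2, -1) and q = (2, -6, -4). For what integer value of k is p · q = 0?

p · q = k·2 + 2·(-6) + (-1)·(-4) = -8 + 2k
Set equal to 0: 2k = 8, so k = 4.

4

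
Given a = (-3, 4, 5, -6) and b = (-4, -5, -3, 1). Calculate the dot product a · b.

a · b = (-3)·(-4) + 4·(-5) + 5·(-3) + (-6)·1 = 12 - 20 - 15 - 6 = -29

-29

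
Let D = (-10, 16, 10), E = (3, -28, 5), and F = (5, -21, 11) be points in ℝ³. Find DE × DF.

DE = (13, -44, -5)
DF = (15, -37, 1)
i: (-44)·1 - (-5)·(-37) = -44 - 185 = -229
j: (-5)·15 - 13·1 = -75 - 13 = -88
k: 13·(-37) - (-44)·15 = -481 - (-660) = 179
DE × DF = (-229, -88, 179)

(-229, -88, 179)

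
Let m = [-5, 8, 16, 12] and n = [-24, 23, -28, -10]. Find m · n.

m · n = (-5)·(-24) + 8·23 + 16·(-28) + 12·(-10) = 120 + 184 - 448 - 120 = -264

-264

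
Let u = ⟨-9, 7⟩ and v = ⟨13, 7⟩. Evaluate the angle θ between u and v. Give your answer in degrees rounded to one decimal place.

u · v = (-9)·13 + 7·7 = -117 + 49 = -68
|u|² = 81 + 49 = 130,  |u| = √130 ≈ 11.401754
|v|² = 169 + 49 = 218,  |v| = √218 ≈ 14.764823
cos θ = -68 / (11.401754 · 14.764823) ≈ -0.40393
θ = arccos(-0.40393) ≈ 113.8°

113.8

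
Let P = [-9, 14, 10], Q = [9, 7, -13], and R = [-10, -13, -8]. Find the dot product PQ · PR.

585

PQ = Q − P = (18, -7, -23)
PR = R − P = (-1, -27, -18)
PQ · PR = 18·(-1) + (-7)·(-27) + (-23)·(-18) = -18 + 189 + 414 = 585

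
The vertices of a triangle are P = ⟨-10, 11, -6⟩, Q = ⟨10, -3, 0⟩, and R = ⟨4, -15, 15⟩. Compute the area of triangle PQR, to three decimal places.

PQ = (20, -14, 6),  PR = (14, -26, 21)
i: (-14)·21 - 6·(-26) = -294 - (-156) = -138
j: 6·14 - 20·21 = 84 - 420 = -336
k: 20·(-26) - (-14)·14 = -520 - (-196) = -324
PQ × PR = (-138, -336, -324)
|PQ × PR| = √236916 ≈ 486.7402
area = ½ · 486.7402 ≈ 243.370

243.370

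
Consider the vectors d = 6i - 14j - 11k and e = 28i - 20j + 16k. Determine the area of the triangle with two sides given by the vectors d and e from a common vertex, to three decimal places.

i: (-14)·16 - (-11)·(-20) = -224 - 220 = -444
j: (-11)·28 - 6·16 = -308 - 96 = -404
k: 6·(-20) - (-14)·28 = -120 - (-392) = 272
d × e = (-444, -404, 272)
|d × e| = √((-444)² + (-404)² + 272²) = √434336 ≈ 659.0417
area = ½ · 659.0417 ≈ 329.521

329.521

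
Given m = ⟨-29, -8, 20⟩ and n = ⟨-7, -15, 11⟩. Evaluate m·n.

m · n = (-29)·(-7) + (-8)·(-15) + 20·11 = 203 + 120 + 220 = 543

543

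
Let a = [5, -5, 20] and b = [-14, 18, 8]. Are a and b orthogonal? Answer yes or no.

yes

a · b = 5·(-14) + (-5)·18 + 20·8 = -70 - 90 + 160 = 0
Zero, so the vectors are orthogonal.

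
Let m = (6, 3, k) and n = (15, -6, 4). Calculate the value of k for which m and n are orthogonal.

-18

m · n = 6·15 + 3·(-6) + k·4 = 72 + 4k
Set equal to 0: 4k = -72, so k = -18.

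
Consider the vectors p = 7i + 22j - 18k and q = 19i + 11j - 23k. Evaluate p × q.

i: 22·(-23) - (-18)·11 = -506 - (-198) = -308
j: (-18)·19 - 7·(-23) = -342 - (-161) = -181
k: 7·11 - 22·19 = 77 - 418 = -341
p × q = (-308, -181, -341)

(-308, -181, -341)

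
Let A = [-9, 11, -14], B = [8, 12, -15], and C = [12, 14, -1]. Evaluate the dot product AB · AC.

AB = B − A = (17, 1, -1)
AC = C − A = (21, 3, 13)
AB · AC = 17·21 + 1·3 + (-1)·13 = 357 + 3 - 13 = 347

347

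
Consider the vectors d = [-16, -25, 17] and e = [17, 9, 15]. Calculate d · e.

d · e = (-16)·17 + (-25)·9 + 17·15 = -272 - 225 + 255 = -242

-242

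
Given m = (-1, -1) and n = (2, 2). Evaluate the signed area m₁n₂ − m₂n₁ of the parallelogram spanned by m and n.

(-1)·2 - (-1)·2 = -2 - (-2) = 0

0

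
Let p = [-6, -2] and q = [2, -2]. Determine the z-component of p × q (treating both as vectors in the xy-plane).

16

(-6)·(-2) - (-2)·2 = 12 - (-4) = 16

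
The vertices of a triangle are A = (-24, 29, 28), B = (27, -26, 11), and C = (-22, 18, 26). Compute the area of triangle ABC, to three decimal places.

231.276

AB = (51, -55, -17),  AC = (2, -11, -2)
i: (-55)·(-2) - (-17)·(-11) = 110 - 187 = -77
j: (-17)·2 - 51·(-2) = -34 - (-102) = 68
k: 51·(-11) - (-55)·2 = -561 - (-110) = -451
AB × AC = (-77, 68, -451)
|AB × AC| = √213954 ≈ 462.5516
area = ½ · 462.5516 ≈ 231.276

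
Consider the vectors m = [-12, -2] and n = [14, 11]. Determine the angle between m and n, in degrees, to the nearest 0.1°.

151.3

m · n = (-12)·14 + (-2)·11 = -168 - 22 = -190
|m|² = 144 + 4 = 148,  |m| = √148 ≈ 12.165525
|n|² = 196 + 121 = 317,  |n| = √317 ≈ 17.804494
cos θ = -190 / (12.165525 · 17.804494) ≈ -0.87719
θ = arccos(-0.87719) ≈ 151.3°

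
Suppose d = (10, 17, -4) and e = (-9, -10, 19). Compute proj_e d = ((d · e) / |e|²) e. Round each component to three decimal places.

d · e = 10·(-9) + 17·(-10) + (-4)·19 = -90 - 170 - 76 = -336
|e|² = 81 + 100 + 361 = 542
proj_e d = (-336/542) · (-9, -10, 19) ≈ (5.579, 6.199, -11.779)

(5.579, 6.199, -11.779)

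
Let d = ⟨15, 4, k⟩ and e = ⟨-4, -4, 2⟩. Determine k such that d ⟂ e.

38

d · e = 15·(-4) + 4·(-4) + k·2 = -76 + 2k
Set equal to 0: 2k = 76, so k = 38.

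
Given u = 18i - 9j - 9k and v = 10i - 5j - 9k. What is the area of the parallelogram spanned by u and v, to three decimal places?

80.498

i: (-9)·(-9) - (-9)·(-5) = 81 - 45 = 36
j: (-9)·10 - 18·(-9) = -90 - (-162) = 72
k: 18·(-5) - (-9)·10 = -90 - (-90) = 0
u × v = (36, 72, 0)
|u × v| = √(36² + 72² + 0²) = √6480 ≈ 80.4984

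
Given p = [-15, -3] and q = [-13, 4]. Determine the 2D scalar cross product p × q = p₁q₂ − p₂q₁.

(-15)·4 - (-3)·(-13) = -60 - 39 = -99

-99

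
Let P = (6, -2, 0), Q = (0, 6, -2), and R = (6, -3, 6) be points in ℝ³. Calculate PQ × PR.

PQ = (-6, 8, -2)
PR = (0, -1, 6)
i: 8·6 - (-2)·(-1) = 48 - 2 = 46
j: (-2)·0 - (-6)·6 = 0 - (-36) = 36
k: (-6)·(-1) - 8·0 = 6 - 0 = 6
PQ × PR = (46, 36, 6)

(46, 36, 6)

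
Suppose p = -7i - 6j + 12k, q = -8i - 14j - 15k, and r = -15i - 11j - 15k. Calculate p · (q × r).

-2409

q × r:
i: (-14)·(-15) - (-15)·(-11) = 210 - 165 = 45
j: (-15)·(-15) - (-8)·(-15) = 225 - 120 = 105
k: (-8)·(-11) - (-14)·(-15) = 88 - 210 = -122
q × r = (45, 105, -122)
p · (q × r) = (-7)·45 + (-6)·105 + 12·(-122) = -315 - 630 - 1464 = -2409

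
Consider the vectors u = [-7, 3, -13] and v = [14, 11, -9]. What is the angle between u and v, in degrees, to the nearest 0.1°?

u · v = (-7)·14 + 3·11 + (-13)·(-9) = -98 + 33 + 117 = 52
|u|² = 49 + 9 + 169 = 227,  |u| = √227 ≈ 15.066519
|v|² = 196 + 121 + 81 = 398,  |v| = √398 ≈ 19.949937
cos θ = 52 / (15.066519 · 19.949937) ≈ 0.17300
θ = arccos(0.17300) ≈ 80.0°

80.0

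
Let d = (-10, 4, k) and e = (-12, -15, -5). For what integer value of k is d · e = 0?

12

d · e = (-10)·(-12) + 4·(-15) + k·(-5) = 60 - 5k
Set equal to 0: -5k = -60, so k = 12.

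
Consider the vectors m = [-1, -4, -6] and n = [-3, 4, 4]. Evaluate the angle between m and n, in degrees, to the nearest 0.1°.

142.5

m · n = (-1)·(-3) + (-4)·4 + (-6)·4 = 3 - 16 - 24 = -37
|m|² = 1 + 16 + 36 = 53,  |m| = √53 ≈ 7.280110
|n|² = 9 + 16 + 16 = 41,  |n| = √41 ≈ 6.403124
cos θ = -37 / (7.280110 · 6.403124) ≈ -0.79373
θ = arccos(-0.79373) ≈ 142.5°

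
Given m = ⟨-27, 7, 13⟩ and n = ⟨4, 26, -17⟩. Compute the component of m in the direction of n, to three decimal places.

-4.693

m · n = (-27)·4 + 7·26 + 13·(-17) = -108 + 182 - 221 = -147
|n| = √(16 + 676 + 289) = √981 ≈ 31.3209
comp_n m = -147 / √981 ≈ -4.693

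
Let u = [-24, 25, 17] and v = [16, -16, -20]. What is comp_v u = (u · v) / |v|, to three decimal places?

u · v = (-24)·16 + 25·(-16) + 17·(-20) = -384 - 400 - 340 = -1124
|v| = √(256 + 256 + 400) = √912 ≈ 30.1993
comp_v u = -1124 / √912 ≈ -37.219

-37.219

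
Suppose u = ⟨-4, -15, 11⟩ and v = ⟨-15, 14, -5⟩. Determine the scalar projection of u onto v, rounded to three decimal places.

-9.707

u · v = (-4)·(-15) + (-15)·14 + 11·(-5) = 60 - 210 - 55 = -205
|v| = √(225 + 196 + 25) = √446 ≈ 21.1187
comp_v u = -205 / √446 ≈ -9.707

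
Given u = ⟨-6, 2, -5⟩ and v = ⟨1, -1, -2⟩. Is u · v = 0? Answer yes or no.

no

u · v = (-6)·1 + 2·(-1) + (-5)·(-2) = -6 - 2 + 10 = 2
Nonzero, so the vectors are not orthogonal.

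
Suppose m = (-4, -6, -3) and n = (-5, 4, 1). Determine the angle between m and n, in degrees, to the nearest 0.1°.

97.9

m · n = (-4)·(-5) + (-6)·4 + (-3)·1 = 20 - 24 - 3 = -7
|m|² = 16 + 36 + 9 = 61,  |m| = √61 ≈ 7.810250
|n|² = 25 + 16 + 1 = 42,  |n| = √42 ≈ 6.480741
cos θ = -7 / (7.810250 · 6.480741) ≈ -0.13830
θ = arccos(-0.13830) ≈ 97.9°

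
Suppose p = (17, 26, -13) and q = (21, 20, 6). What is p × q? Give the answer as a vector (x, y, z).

i: 26·6 - (-13)·20 = 156 - (-260) = 416
j: (-13)·21 - 17·6 = -273 - 102 = -375
k: 17·20 - 26·21 = 340 - 546 = -206
p × q = (416, -375, -206)

(416, -375, -206)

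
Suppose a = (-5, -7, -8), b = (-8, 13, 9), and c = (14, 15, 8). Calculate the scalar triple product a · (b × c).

b × c:
i: 13·8 - 9·15 = 104 - 135 = -31
j: 9·14 - (-8)·8 = 126 - (-64) = 190
k: (-8)·15 - 13·14 = -120 - 182 = -302
b × c = (-31, 190, -302)
a · (b × c) = (-5)·(-31) + (-7)·190 + (-8)·(-302) = 155 - 1330 + 2416 = 1241

1241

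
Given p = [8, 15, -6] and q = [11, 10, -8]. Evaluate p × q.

(-60, -2, -85)

i: 15·(-8) - (-6)·10 = -120 - (-60) = -60
j: (-6)·11 - 8·(-8) = -66 - (-64) = -2
k: 8·10 - 15·11 = 80 - 165 = -85
p × q = (-60, -2, -85)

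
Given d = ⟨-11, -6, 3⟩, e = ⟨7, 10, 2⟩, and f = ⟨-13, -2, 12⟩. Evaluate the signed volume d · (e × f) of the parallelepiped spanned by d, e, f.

-356

e × f:
i: 10·12 - 2·(-2) = 120 - (-4) = 124
j: 2·(-13) - 7·12 = -26 - 84 = -110
k: 7·(-2) - 10·(-13) = -14 - (-130) = 116
e × f = (124, -110, 116)
d · (e × f) = (-11)·124 + (-6)·(-110) + 3·116 = -1364 + 660 + 348 = -356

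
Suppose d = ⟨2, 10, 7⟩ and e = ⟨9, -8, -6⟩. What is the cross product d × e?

i: 10·(-6) - 7·(-8) = -60 - (-56) = -4
j: 7·9 - 2·(-6) = 63 - (-12) = 75
k: 2·(-8) - 10·9 = -16 - 90 = -106
d × e = (-4, 75, -106)

(-4, 75, -106)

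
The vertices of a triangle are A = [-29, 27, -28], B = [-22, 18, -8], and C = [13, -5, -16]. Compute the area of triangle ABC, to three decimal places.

AB = (7, -9, 20),  AC = (42, -32, 12)
i: (-9)·12 - 20·(-32) = -108 - (-640) = 532
j: 20·42 - 7·12 = 840 - 84 = 756
k: 7·(-32) - (-9)·42 = -224 - (-378) = 154
AB × AC = (532, 756, 154)
|AB × AC| = √878276 ≈ 937.1638
area = ½ · 937.1638 ≈ 468.582

468.582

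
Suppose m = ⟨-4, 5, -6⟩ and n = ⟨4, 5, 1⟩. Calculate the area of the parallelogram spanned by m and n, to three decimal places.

56.789

i: 5·1 - (-6)·5 = 5 - (-30) = 35
j: (-6)·4 - (-4)·1 = -24 - (-4) = -20
k: (-4)·5 - 5·4 = -20 - 20 = -40
m × n = (35, -20, -40)
|m × n| = √(35² + (-20)² + (-40)²) = √3225 ≈ 56.7891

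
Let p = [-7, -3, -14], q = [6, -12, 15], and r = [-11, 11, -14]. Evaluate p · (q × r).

1146

q × r:
i: (-12)·(-14) - 15·11 = 168 - 165 = 3
j: 15·(-11) - 6·(-14) = -165 - (-84) = -81
k: 6·11 - (-12)·(-11) = 66 - 132 = -66
q × r = (3, -81, -66)
p · (q × r) = (-7)·3 + (-3)·(-81) + (-14)·(-66) = -21 + 243 + 924 = 1146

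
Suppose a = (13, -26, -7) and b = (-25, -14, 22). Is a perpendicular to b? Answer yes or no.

no

a · b = 13·(-25) + (-26)·(-14) + (-7)·22 = -325 + 364 - 154 = -115
Nonzero, so the vectors are not orthogonal.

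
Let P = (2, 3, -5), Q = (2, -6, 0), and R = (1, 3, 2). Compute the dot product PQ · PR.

PQ = Q − P = (0, -9, 5)
PR = R − P = (-1, 0, 7)
PQ · PR = 0·(-1) + (-9)·0 + 5·7 = 0 + 0 + 35 = 35

35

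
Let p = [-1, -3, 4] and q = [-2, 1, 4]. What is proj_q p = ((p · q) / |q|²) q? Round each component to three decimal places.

p · q = (-1)·(-2) + (-3)·1 + 4·4 = 2 - 3 + 16 = 15
|q|² = 4 + 1 + 16 = 21
proj_q p = (15/21) · (-2, 1, 4) ≈ (-1.429, 0.714, 2.857)

(-1.429, 0.714, 2.857)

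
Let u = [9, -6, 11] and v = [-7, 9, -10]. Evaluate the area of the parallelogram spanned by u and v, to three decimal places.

i: (-6)·(-10) - 11·9 = 60 - 99 = -39
j: 11·(-7) - 9·(-10) = -77 - (-90) = 13
k: 9·9 - (-6)·(-7) = 81 - 42 = 39
u × v = (-39, 13, 39)
|u × v| = √((-39)² + 13² + 39²) = √3211 ≈ 56.6657

56.666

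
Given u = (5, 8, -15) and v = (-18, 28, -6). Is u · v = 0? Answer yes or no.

u · v = 5·(-18) + 8·28 + (-15)·(-6) = -90 + 224 + 90 = 224
Nonzero, so the vectors are not orthogonal.

no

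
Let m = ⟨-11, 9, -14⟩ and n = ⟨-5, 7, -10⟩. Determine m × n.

i: 9·(-10) - (-14)·7 = -90 - (-98) = 8
j: (-14)·(-5) - (-11)·(-10) = 70 - 110 = -40
k: (-11)·7 - 9·(-5) = -77 - (-45) = -32
m × n = (8, -40, -32)

(8, -40, -32)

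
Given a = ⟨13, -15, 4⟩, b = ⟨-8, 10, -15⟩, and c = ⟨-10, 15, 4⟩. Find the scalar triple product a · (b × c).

635

b × c:
i: 10·4 - (-15)·15 = 40 - (-225) = 265
j: (-15)·(-10) - (-8)·4 = 150 - (-32) = 182
k: (-8)·15 - 10·(-10) = -120 - (-100) = -20
b × c = (265, 182, -20)
a · (b × c) = 13·265 + (-15)·182 + 4·(-20) = 3445 - 2730 - 80 = 635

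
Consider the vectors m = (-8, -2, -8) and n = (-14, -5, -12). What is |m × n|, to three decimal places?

i: (-2)·(-12) - (-8)·(-5) = 24 - 40 = -16
j: (-8)·(-14) - (-8)·(-12) = 112 - 96 = 16
k: (-8)·(-5) - (-2)·(-14) = 40 - 28 = 12
m × n = (-16, 16, 12)
|m × n| = √((-16)² + 16² + 12²) = √656 ≈ 25.6125

25.612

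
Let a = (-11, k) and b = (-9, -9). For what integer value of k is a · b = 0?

a · b = (-11)·(-9) + k·(-9) = 99 - 9k
Set equal to 0: -9k = -99, so k = 11.

11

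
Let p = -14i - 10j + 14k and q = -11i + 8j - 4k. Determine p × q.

i: (-10)·(-4) - 14·8 = 40 - 112 = -72
j: 14·(-11) - (-14)·(-4) = -154 - 56 = -210
k: (-14)·8 - (-10)·(-11) = -112 - 110 = -222
p × q = (-72, -210, -222)

(-72, -210, -222)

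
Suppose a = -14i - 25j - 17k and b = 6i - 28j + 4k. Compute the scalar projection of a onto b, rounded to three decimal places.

a · b = (-14)·6 + (-25)·(-28) + (-17)·4 = -84 + 700 - 68 = 548
|b| = √(36 + 784 + 16) = √836 ≈ 28.9137
comp_b a = 548 / √836 ≈ 18.953

18.953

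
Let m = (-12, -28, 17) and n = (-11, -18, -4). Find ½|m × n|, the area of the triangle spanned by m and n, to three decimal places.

i: (-28)·(-4) - 17·(-18) = 112 - (-306) = 418
j: 17·(-11) - (-12)·(-4) = -187 - 48 = -235
k: (-12)·(-18) - (-28)·(-11) = 216 - 308 = -92
m × n = (418, -235, -92)
|m × n| = √(418² + (-235)² + (-92)²) = √238413 ≈ 488.2755
area = ½ · 488.2755 ≈ 244.138

244.138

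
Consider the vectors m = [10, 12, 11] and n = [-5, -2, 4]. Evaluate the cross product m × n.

i: 12·4 - 11·(-2) = 48 - (-22) = 70
j: 11·(-5) - 10·4 = -55 - 40 = -95
k: 10·(-2) - 12·(-5) = -20 - (-60) = 40
m × n = (70, -95, 40)

(70, -95, 40)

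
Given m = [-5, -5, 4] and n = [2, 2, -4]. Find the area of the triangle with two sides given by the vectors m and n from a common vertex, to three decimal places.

i: (-5)·(-4) - 4·2 = 20 - 8 = 12
j: 4·2 - (-5)·(-4) = 8 - 20 = -12
k: (-5)·2 - (-5)·2 = -10 - (-10) = 0
m × n = (12, -12, 0)
|m × n| = √(12² + (-12)² + 0²) = √288 ≈ 16.9706
area = ½ · 16.9706 ≈ 8.485

8.485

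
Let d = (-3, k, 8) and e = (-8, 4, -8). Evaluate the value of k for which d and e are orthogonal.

d · e = (-3)·(-8) + k·4 + 8·(-8) = -40 + 4k
Set equal to 0: 4k = 40, so k = 10.

10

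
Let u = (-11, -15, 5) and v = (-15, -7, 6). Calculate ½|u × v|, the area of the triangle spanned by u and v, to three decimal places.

i: (-15)·6 - 5·(-7) = -90 - (-35) = -55
j: 5·(-15) - (-11)·6 = -75 - (-66) = -9
k: (-11)·(-7) - (-15)·(-15) = 77 - 225 = -148
u × v = (-55, -9, -148)
|u × v| = √((-55)² + (-9)² + (-148)²) = √25010 ≈ 158.1455
area = ½ · 158.1455 ≈ 79.073

79.073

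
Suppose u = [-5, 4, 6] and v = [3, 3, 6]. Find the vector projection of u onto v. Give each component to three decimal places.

u · v = (-5)·3 + 4·3 + 6·6 = -15 + 12 + 36 = 33
|v|² = 9 + 9 + 36 = 54
proj_v u = (33/54) · (3, 3, 6) ≈ (1.833, 1.833, 3.667)

(1.833, 1.833, 3.667)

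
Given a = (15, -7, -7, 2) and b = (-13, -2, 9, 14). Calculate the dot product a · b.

a · b = 15·(-13) + (-7)·(-2) + (-7)·9 + 2·14 = -195 + 14 - 63 + 28 = -216

-216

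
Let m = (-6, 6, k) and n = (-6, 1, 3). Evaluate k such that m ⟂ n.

m · n = (-6)·(-6) + 6·1 + k·3 = 42 + 3k
Set equal to 0: 3k = -42, so k = -14.

-14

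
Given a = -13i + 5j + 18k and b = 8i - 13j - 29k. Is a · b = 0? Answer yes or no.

a · b = (-13)·8 + 5·(-13) + 18·(-29) = -104 - 65 - 522 = -691
Nonzero, so the vectors are not orthogonal.

no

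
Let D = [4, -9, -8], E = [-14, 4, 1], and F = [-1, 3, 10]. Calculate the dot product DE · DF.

408

DE = E − D = (-18, 13, 9)
DF = F − D = (-5, 12, 18)
DE · DF = (-18)·(-5) + 13·12 + 9·18 = 90 + 156 + 162 = 408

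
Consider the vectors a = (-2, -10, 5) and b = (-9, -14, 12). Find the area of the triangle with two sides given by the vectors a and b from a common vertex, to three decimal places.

41.186

i: (-10)·12 - 5·(-14) = -120 - (-70) = -50
j: 5·(-9) - (-2)·12 = -45 - (-24) = -21
k: (-2)·(-14) - (-10)·(-9) = 28 - 90 = -62
a × b = (-50, -21, -62)
|a × b| = √((-50)² + (-21)² + (-62)²) = √6785 ≈ 82.3711
area = ½ · 82.3711 ≈ 41.186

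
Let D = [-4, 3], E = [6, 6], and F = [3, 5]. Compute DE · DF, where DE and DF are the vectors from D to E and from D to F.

76

DE = E − D = (10, 3)
DF = F − D = (7, 2)
DE · DF = 10·7 + 3·2 = 70 + 6 = 76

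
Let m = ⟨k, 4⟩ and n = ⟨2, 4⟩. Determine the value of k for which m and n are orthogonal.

m · n = k·2 + 4·4 = 16 + 2k
Set equal to 0: 2k = -16, so k = -8.

-8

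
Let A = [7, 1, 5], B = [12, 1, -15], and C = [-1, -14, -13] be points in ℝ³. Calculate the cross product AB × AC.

AB = (5, 0, -20)
AC = (-8, -15, -18)
i: 0·(-18) - (-20)·(-15) = 0 - 300 = -300
j: (-20)·(-8) - 5·(-18) = 160 - (-90) = 250
k: 5·(-15) - 0·(-8) = -75 - 0 = -75
AB × AC = (-300, 250, -75)

(-300, 250, -75)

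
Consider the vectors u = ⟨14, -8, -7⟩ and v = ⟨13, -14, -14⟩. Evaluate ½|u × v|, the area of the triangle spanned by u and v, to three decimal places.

70.152

i: (-8)·(-14) - (-7)·(-14) = 112 - 98 = 14
j: (-7)·13 - 14·(-14) = -91 - (-196) = 105
k: 14·(-14) - (-8)·13 = -196 - (-104) = -92
u × v = (14, 105, -92)
|u × v| = √(14² + 105² + (-92)²) = √19685 ≈ 140.3032
area = ½ · 140.3032 ≈ 70.152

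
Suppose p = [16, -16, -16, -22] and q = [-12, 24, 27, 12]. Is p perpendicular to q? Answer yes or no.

p · q = 16·(-12) + (-16)·24 + (-16)·27 + (-22)·12 = -192 - 384 - 432 - 264 = -1272
Nonzero, so the vectors are not orthogonal.

no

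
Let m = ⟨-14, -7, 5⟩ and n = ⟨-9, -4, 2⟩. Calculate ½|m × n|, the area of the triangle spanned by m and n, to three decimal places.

i: (-7)·2 - 5·(-4) = -14 - (-20) = 6
j: 5·(-9) - (-14)·2 = -45 - (-28) = -17
k: (-14)·(-4) - (-7)·(-9) = 56 - 63 = -7
m × n = (6, -17, -7)
|m × n| = √(6² + (-17)² + (-7)²) = √374 ≈ 19.3391
area = ½ · 19.3391 ≈ 9.670

9.670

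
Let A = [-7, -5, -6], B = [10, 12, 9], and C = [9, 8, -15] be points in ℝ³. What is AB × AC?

(-348, 393, -51)

AB = (17, 17, 15)
AC = (16, 13, -9)
i: 17·(-9) - 15·13 = -153 - 195 = -348
j: 15·16 - 17·(-9) = 240 - (-153) = 393
k: 17·13 - 17·16 = 221 - 272 = -51
AB × AC = (-348, 393, -51)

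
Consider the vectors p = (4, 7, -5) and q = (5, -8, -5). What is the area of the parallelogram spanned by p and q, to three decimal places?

i: 7·(-5) - (-5)·(-8) = -35 - 40 = -75
j: (-5)·5 - 4·(-5) = -25 - (-20) = -5
k: 4·(-8) - 7·5 = -32 - 35 = -67
p × q = (-75, -5, -67)
|p × q| = √((-75)² + (-5)² + (-67)²) = √10139 ≈ 100.6926

100.693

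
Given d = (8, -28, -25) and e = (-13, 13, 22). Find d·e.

d · e = 8·(-13) + (-28)·13 + (-25)·22 = -104 - 364 - 550 = -1018

-1018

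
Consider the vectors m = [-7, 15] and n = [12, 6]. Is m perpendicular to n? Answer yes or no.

no

m · n = (-7)·12 + 15·6 = -84 + 90 = 6
Nonzero, so the vectors are not orthogonal.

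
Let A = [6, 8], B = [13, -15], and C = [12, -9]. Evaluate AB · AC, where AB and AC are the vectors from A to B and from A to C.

433

AB = B − A = (7, -23)
AC = C − A = (6, -17)
AB · AC = 7·6 + (-23)·(-17) = 42 + 391 = 433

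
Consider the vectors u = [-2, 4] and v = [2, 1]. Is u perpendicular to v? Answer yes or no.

yes

u · v = (-2)·2 + 4·1 = -4 + 4 = 0
Zero, so the vectors are orthogonal.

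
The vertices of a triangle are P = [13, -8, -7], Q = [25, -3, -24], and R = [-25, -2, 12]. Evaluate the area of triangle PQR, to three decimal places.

265.602

PQ = (12, 5, -17),  PR = (-38, 6, 19)
i: 5·19 - (-17)·6 = 95 - (-102) = 197
j: (-17)·(-38) - 12·19 = 646 - 228 = 418
k: 12·6 - 5·(-38) = 72 - (-190) = 262
PQ × PR = (197, 418, 262)
|PQ × PR| = √282177 ≈ 531.2034
area = ½ · 531.2034 ≈ 265.602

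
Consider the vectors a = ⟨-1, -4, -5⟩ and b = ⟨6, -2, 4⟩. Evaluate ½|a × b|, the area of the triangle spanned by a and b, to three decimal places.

22.517

i: (-4)·4 - (-5)·(-2) = -16 - 10 = -26
j: (-5)·6 - (-1)·4 = -30 - (-4) = -26
k: (-1)·(-2) - (-4)·6 = 2 - (-24) = 26
a × b = (-26, -26, 26)
|a × b| = √((-26)² + (-26)² + 26²) = √2028 ≈ 45.0333
area = ½ · 45.0333 ≈ 22.517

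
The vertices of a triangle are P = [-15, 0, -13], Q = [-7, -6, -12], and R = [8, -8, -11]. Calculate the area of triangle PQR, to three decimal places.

37.219

PQ = (8, -6, 1),  PR = (23, -8, 2)
i: (-6)·2 - 1·(-8) = -12 - (-8) = -4
j: 1·23 - 8·2 = 23 - 16 = 7
k: 8·(-8) - (-6)·23 = -64 - (-138) = 74
PQ × PR = (-4, 7, 74)
|PQ × PR| = √5541 ≈ 74.4379
area = ½ · 74.4379 ≈ 37.219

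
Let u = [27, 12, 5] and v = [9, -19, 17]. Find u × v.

i: 12·17 - 5·(-19) = 204 - (-95) = 299
j: 5·9 - 27·17 = 45 - 459 = -414
k: 27·(-19) - 12·9 = -513 - 108 = -621
u × v = (299, -414, -621)

(299, -414, -621)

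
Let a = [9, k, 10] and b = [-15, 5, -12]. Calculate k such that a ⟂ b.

a · b = 9·(-15) + k·5 + 10·(-12) = -255 + 5k
Set equal to 0: 5k = 255, so k = 51.

51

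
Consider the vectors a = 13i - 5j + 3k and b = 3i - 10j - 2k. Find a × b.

i: (-5)·(-2) - 3·(-10) = 10 - (-30) = 40
j: 3·3 - 13·(-2) = 9 - (-26) = 35
k: 13·(-10) - (-5)·3 = -130 - (-15) = -115
a × b = (40, 35, -115)

(40, 35, -115)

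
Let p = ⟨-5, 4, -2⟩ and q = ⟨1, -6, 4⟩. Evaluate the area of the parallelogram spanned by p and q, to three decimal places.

31.875

i: 4·4 - (-2)·(-6) = 16 - 12 = 4
j: (-2)·1 - (-5)·4 = -2 - (-20) = 18
k: (-5)·(-6) - 4·1 = 30 - 4 = 26
p × q = (4, 18, 26)
|p × q| = √(4² + 18² + 26²) = √1016 ≈ 31.8748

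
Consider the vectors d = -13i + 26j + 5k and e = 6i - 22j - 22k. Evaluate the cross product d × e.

i: 26·(-22) - 5·(-22) = -572 - (-110) = -462
j: 5·6 - (-13)·(-22) = 30 - 286 = -256
k: (-13)·(-22) - 26·6 = 286 - 156 = 130
d × e = (-462, -256, 130)

(-462, -256, 130)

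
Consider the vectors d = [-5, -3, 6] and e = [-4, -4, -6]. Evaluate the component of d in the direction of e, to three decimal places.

d · e = (-5)·(-4) + (-3)·(-4) + 6·(-6) = 20 + 12 - 36 = -4
|e| = √(16 + 16 + 36) = √68 ≈ 8.2462
comp_e d = -4 / √68 ≈ -0.485

-0.485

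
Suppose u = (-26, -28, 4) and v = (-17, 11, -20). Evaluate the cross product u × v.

(516, -588, -762)

i: (-28)·(-20) - 4·11 = 560 - 44 = 516
j: 4·(-17) - (-26)·(-20) = -68 - 520 = -588
k: (-26)·11 - (-28)·(-17) = -286 - 476 = -762
u × v = (516, -588, -762)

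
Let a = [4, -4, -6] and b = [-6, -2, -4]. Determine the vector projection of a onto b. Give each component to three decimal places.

a · b = 4·(-6) + (-4)·(-2) + (-6)·(-4) = -24 + 8 + 24 = 8
|b|² = 36 + 4 + 16 = 56
proj_b a = (8/56) · (-6, -2, -4) ≈ (-0.857, -0.286, -0.571)

(-0.857, -0.286, -0.571)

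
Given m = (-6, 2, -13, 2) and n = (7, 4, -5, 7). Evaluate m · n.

m · n = (-6)·7 + 2·4 + (-13)·(-5) + 2·7 = -42 + 8 + 65 + 14 = 45

45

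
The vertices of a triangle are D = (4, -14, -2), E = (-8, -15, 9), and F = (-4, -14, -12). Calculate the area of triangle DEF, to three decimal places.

104.197

DE = (-12, -1, 11),  DF = (-8, 0, -10)
i: (-1)·(-10) - 11·0 = 10 - 0 = 10
j: 11·(-8) - (-12)·(-10) = -88 - 120 = -208
k: (-12)·0 - (-1)·(-8) = 0 - 8 = -8
DE × DF = (10, -208, -8)
|DE × DF| = √43428 ≈ 208.3939
area = ½ · 208.3939 ≈ 104.197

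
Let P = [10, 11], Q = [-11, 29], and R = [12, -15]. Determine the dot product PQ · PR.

PQ = Q − P = (-21, 18)
PR = R − P = (2, -26)
PQ · PR = (-21)·2 + 18·(-26) = -42 - 468 = -510

-510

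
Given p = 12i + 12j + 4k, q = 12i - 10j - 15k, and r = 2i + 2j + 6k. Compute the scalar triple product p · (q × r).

q × r:
i: (-10)·6 - (-15)·2 = -60 - (-30) = -30
j: (-15)·2 - 12·6 = -30 - 72 = -102
k: 12·2 - (-10)·2 = 24 - (-20) = 44
q × r = (-30, -102, 44)
p · (q × r) = 12·(-30) + 12·(-102) + 4·44 = -360 - 1224 + 176 = -1408

-1408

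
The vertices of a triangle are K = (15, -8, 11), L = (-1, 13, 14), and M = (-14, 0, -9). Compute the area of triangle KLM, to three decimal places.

KL = (-16, 21, 3),  KM = (-29, 8, -20)
i: 21·(-20) - 3·8 = -420 - 24 = -444
j: 3·(-29) - (-16)·(-20) = -87 - 320 = -407
k: (-16)·8 - 21·(-29) = -128 - (-609) = 481
KL × KM = (-444, -407, 481)
|KL × KM| = √594146 ≈ 770.8087
area = ½ · 770.8087 ≈ 385.404

385.404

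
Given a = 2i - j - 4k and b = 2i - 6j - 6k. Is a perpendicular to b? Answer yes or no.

no

a · b = 2·2 + (-1)·(-6) + (-4)·(-6) = 4 + 6 + 24 = 34
Nonzero, so the vectors are not orthogonal.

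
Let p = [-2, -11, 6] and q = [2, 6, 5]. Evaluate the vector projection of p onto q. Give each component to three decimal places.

(-1.231, -3.692, -3.077)

p · q = (-2)·2 + (-11)·6 + 6·5 = -4 - 66 + 30 = -40
|q|² = 4 + 36 + 25 = 65
proj_q p = (-40/65) · (2, 6, 5) ≈ (-1.231, -3.692, -3.077)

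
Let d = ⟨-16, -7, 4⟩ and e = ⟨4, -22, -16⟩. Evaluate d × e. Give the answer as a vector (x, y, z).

(200, -240, 380)

i: (-7)·(-16) - 4·(-22) = 112 - (-88) = 200
j: 4·4 - (-16)·(-16) = 16 - 256 = -240
k: (-16)·(-22) - (-7)·4 = 352 - (-28) = 380
d × e = (200, -240, 380)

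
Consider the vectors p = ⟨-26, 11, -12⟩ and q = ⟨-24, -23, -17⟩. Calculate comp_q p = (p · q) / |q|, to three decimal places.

p · q = (-26)·(-24) + 11·(-23) + (-12)·(-17) = 624 - 253 + 204 = 575
|q| = √(576 + 529 + 289) = √1394 ≈ 37.3363
comp_q p = 575 / √1394 ≈ 15.401

15.401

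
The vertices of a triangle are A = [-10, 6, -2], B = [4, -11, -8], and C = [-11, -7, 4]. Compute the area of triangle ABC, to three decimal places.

AB = (14, -17, -6),  AC = (-1, -13, 6)
i: (-17)·6 - (-6)·(-13) = -102 - 78 = -180
j: (-6)·(-1) - 14·6 = 6 - 84 = -78
k: 14·(-13) - (-17)·(-1) = -182 - 17 = -199
AB × AC = (-180, -78, -199)
|AB × AC| = √78085 ≈ 279.4369
area = ½ · 279.4369 ≈ 139.718

139.718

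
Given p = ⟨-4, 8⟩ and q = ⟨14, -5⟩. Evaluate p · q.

p · q = (-4)·14 + 8·(-5) = -56 - 40 = -96

-96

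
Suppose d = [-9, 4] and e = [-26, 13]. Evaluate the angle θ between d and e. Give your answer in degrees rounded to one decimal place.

2.6

d · e = (-9)·(-26) + 4·13 = 234 + 52 = 286
|d|² = 81 + 16 = 97,  |d| = √97 ≈ 9.848858
|e|² = 676 + 169 = 845,  |e| = √845 ≈ 29.068884
cos θ = 286 / (9.848858 · 29.068884) ≈ 0.99897
θ = arccos(0.99897) ≈ 2.6°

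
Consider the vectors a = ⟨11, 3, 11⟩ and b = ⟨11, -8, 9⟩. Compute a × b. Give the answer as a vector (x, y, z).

(115, 22, -121)

i: 3·9 - 11·(-8) = 27 - (-88) = 115
j: 11·11 - 11·9 = 121 - 99 = 22
k: 11·(-8) - 3·11 = -88 - 33 = -121
a × b = (115, 22, -121)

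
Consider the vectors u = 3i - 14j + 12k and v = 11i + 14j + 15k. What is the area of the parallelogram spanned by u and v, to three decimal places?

i: (-14)·15 - 12·14 = -210 - 168 = -378
j: 12·11 - 3·15 = 132 - 45 = 87
k: 3·14 - (-14)·11 = 42 - (-154) = 196
u × v = (-378, 87, 196)
|u × v| = √((-378)² + 87² + 196²) = √188869 ≈ 434.5906

434.591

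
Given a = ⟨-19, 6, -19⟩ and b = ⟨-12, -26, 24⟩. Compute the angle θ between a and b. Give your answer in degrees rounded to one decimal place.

111.9

a · b = (-19)·(-12) + 6·(-26) + (-19)·24 = 228 - 156 - 456 = -384
|a|² = 361 + 36 + 361 = 758,  |a| = √758 ≈ 27.531800
|b|² = 144 + 676 + 576 = 1396,  |b| = √1396 ≈ 37.363083
cos θ = -384 / (27.531800 · 37.363083) ≈ -0.37330
θ = arccos(-0.37330) ≈ 111.9°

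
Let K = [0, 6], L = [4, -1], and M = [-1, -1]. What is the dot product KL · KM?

45

KL = L − K = (4, -7)
KM = M − K = (-1, -7)
KL · KM = 4·(-1) + (-7)·(-7) = -4 + 49 = 45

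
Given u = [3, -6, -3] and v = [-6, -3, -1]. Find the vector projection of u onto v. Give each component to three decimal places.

u · v = 3·(-6) + (-6)·(-3) + (-3)·(-1) = -18 + 18 + 3 = 3
|v|² = 36 + 9 + 1 = 46
proj_v u = (3/46) · (-6, -3, -1) ≈ (-0.391, -0.196, -0.065)

(-0.391, -0.196, -0.065)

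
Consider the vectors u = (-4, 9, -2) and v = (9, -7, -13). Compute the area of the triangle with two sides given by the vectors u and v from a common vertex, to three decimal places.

78.851

i: 9·(-13) - (-2)·(-7) = -117 - 14 = -131
j: (-2)·9 - (-4)·(-13) = -18 - 52 = -70
k: (-4)·(-7) - 9·9 = 28 - 81 = -53
u × v = (-131, -70, -53)
|u × v| = √((-131)² + (-70)² + (-53)²) = √24870 ≈ 157.7023
area = ½ · 157.7023 ≈ 78.851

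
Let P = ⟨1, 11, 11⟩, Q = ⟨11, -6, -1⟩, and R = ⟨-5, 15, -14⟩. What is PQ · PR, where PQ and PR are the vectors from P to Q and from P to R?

172

PQ = Q − P = (10, -17, -12)
PR = R − P = (-6, 4, -25)
PQ · PR = 10·(-6) + (-17)·4 + (-12)·(-25) = -60 - 68 + 300 = 172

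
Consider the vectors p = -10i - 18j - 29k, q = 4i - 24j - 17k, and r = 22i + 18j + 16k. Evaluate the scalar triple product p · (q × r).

-8736

q × r:
i: (-24)·16 - (-17)·18 = -384 - (-306) = -78
j: (-17)·22 - 4·16 = -374 - 64 = -438
k: 4·18 - (-24)·22 = 72 - (-528) = 600
q × r = (-78, -438, 600)
p · (q × r) = (-10)·(-78) + (-18)·(-438) + (-29)·600 = 780 + 7884 - 17400 = -8736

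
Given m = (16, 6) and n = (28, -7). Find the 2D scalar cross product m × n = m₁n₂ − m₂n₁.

16·(-7) - 6·28 = -112 - 168 = -280

-280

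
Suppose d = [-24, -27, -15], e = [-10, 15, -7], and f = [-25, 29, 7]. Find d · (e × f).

e × f:
i: 15·7 - (-7)·29 = 105 - (-203) = 308
j: (-7)·(-25) - (-10)·7 = 175 - (-70) = 245
k: (-10)·29 - 15·(-25) = -290 - (-375) = 85
e × f = (308, 245, 85)
d · (e × f) = (-24)·308 + (-27)·245 + (-15)·85 = -7392 - 6615 - 1275 = -15282

-15282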